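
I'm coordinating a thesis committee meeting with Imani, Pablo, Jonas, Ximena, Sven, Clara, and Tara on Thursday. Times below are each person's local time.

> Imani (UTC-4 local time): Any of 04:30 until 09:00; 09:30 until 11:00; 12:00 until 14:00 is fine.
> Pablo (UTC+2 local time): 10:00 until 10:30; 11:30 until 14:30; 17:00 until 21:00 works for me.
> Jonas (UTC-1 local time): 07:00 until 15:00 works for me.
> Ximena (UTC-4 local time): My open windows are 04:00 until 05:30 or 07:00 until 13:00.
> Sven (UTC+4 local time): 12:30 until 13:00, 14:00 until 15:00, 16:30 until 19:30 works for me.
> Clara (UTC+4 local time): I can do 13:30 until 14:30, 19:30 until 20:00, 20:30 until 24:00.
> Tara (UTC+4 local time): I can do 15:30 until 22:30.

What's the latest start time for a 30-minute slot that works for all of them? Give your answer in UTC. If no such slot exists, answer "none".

none

Imani in UTC: 08:30-13:00, 13:30-15:00, 16:00-18:00 (add 4h to convert from UTC-4).
Pablo in UTC: 08:00-08:30, 09:30-12:30, 15:00-19:00 (subtract 2h to convert from UTC+2).
Jonas in UTC: 08:00-16:00 (add 1h to convert from UTC-1).
Ximena in UTC: 08:00-09:30, 11:00-17:00 (add 4h to convert from UTC-4).
Sven in UTC: 08:30-09:00, 10:00-11:00, 12:30-15:30 (subtract 4h to convert from UTC+4).
Clara in UTC: 09:30-10:30, 15:30-16:00, 16:30-20:00 (subtract 4h to convert from UTC+4).
Tara in UTC: 11:30-18:30 (subtract 4h to convert from UTC+4).
Imani ∩ Pablo: 09:30-12:30, 16:00-18:00.
Imani ∩ Pablo ∩ Jonas: 09:30-12:30.
Imani ∩ Pablo ∩ Jonas ∩ Ximena: 11:00-12:30.
Imani ∩ Pablo ∩ Jonas ∩ Ximena ∩ Sven: ∅.
Imani ∩ Pablo ∩ Jonas ∩ Ximena ∩ Sven ∩ Clara: ∅.
Imani ∩ Pablo ∩ Jonas ∩ Ximena ∩ Sven ∩ Clara ∩ Tara: ∅.
There is no time when everyone is free.
No common window is at least 30 minutes long.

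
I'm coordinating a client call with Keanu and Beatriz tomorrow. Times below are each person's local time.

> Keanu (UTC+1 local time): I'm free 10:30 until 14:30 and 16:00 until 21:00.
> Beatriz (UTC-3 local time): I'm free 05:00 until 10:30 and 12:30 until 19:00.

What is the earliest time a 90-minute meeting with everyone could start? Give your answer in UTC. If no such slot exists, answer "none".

Keanu in UTC: 09:30-13:30, 15:00-20:00 (subtract 1h to convert from UTC+1).
Beatriz in UTC: 08:00-13:30, 15:30-22:00 (add 3h to convert from UTC-3).
Keanu ∩ Beatriz: 09:30-13:30, 15:30-20:00.
The first common window of at least 90 minutes is 09:30-13:30, so the earliest start is 09:30.

09:30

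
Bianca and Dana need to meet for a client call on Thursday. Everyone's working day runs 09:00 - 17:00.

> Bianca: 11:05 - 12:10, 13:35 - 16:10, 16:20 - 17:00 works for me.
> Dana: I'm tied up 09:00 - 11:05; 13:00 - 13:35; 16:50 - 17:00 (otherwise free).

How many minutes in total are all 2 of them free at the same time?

250

Bianca free: 11:05-12:10, 13:35-16:10, 16:20-17:00.
Dana free: 11:05-13:00, 13:35-16:50 (invert busy blocks within the working day).
Bianca ∩ Dana: 11:05-12:10, 13:35-16:10, 16:20-16:50.
So the common availability across everyone is 11:05-12:10, 13:35-16:10, 16:20-16:50.
Summing the common windows: 65 + 155 + 30 = 250 minutes.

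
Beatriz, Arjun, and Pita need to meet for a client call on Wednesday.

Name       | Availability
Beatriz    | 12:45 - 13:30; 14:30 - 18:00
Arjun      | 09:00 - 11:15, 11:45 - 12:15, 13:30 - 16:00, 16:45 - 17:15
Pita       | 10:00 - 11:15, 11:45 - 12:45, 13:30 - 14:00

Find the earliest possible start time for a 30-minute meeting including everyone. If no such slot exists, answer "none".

none

Beatriz ∩ Arjun: 14:30-16:00, 16:45-17:15.
Beatriz ∩ Arjun ∩ Pita: ∅.
There is no time when everyone is free.
No common window is at least 30 minutes long.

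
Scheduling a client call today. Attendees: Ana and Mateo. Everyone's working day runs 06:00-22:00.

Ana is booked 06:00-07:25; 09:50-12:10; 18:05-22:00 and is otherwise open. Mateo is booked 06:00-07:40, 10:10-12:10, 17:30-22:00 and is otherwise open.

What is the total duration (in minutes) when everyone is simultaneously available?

450

Ana free: 07:25-09:50, 12:10-18:05 (invert busy blocks within the working day).
Mateo free: 07:40-10:10, 12:10-17:30 (invert busy blocks within the working day).
Ana ∩ Mateo: 07:40-09:50, 12:10-17:30.
So the common availability across everyone is 07:40-09:50, 12:10-17:30.
Summing the common windows: 130 + 320 = 450 minutes.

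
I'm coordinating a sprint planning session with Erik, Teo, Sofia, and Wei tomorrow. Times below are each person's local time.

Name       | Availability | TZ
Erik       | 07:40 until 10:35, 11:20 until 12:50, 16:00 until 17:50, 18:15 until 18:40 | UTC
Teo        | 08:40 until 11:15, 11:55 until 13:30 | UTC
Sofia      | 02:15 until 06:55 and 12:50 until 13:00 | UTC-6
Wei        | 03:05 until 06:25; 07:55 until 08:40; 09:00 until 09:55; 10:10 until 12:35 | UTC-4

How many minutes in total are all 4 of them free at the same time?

150

Erik in UTC: 07:40-10:35, 11:20-12:50, 16:00-17:50, 18:15-18:40.
Teo in UTC: 08:40-11:15, 11:55-13:30.
Sofia in UTC: 08:15-12:55, 18:50-19:00 (add 6h to convert from UTC-6).
Wei in UTC: 07:05-10:25, 11:55-12:40, 13:00-13:55, 14:10-16:35 (add 4h to convert from UTC-4).
Erik ∩ Teo: 08:40-10:35, 11:55-12:50.
Erik ∩ Teo ∩ Sofia: 08:40-10:35, 11:55-12:50.
Erik ∩ Teo ∩ Sofia ∩ Wei: 08:40-10:25, 11:55-12:40.
So the common availability across everyone is 08:40-10:25, 11:55-12:40.
Summing the common windows: 105 + 45 = 150 minutes.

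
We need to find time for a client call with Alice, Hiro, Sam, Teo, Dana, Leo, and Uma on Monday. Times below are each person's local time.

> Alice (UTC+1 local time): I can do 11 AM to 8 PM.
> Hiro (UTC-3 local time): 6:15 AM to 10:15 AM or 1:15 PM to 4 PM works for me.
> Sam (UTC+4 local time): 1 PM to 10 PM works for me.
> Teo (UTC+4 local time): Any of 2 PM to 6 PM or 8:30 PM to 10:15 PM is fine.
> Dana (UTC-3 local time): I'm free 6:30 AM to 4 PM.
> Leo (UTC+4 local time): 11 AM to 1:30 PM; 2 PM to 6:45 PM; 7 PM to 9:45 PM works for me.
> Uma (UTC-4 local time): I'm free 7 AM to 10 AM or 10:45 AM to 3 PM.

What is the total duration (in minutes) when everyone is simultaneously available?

Alice in UTC: 10:00-19:00 (subtract 1h to convert from UTC+1).
Hiro in UTC: 09:15-13:15, 16:15-19:00 (add 3h to convert from UTC-3).
Sam in UTC: 09:00-18:00 (subtract 4h to convert from UTC+4).
Teo in UTC: 10:00-14:00, 16:30-18:15 (subtract 4h to convert from UTC+4).
Dana in UTC: 09:30-19:00 (add 3h to convert from UTC-3).
Leo in UTC: 07:00-09:30, 10:00-14:45, 15:00-17:45 (subtract 4h to convert from UTC+4).
Uma in UTC: 11:00-14:00, 14:45-19:00 (add 4h to convert from UTC-4).
Alice ∩ Hiro: 10:00-13:15, 16:15-19:00.
Alice ∩ Hiro ∩ Sam: 10:00-13:15, 16:15-18:00.
Alice ∩ Hiro ∩ Sam ∩ Teo: 10:00-13:15, 16:30-18:00.
Alice ∩ Hiro ∩ Sam ∩ Teo ∩ Dana: 10:00-13:15, 16:30-18:00.
Alice ∩ Hiro ∩ Sam ∩ Teo ∩ Dana ∩ Leo: 10:00-13:15, 16:30-17:45.
Alice ∩ Hiro ∩ Sam ∩ Teo ∩ Dana ∩ Leo ∩ Uma: 11:00-13:15, 16:30-17:45.
Summing the common windows: 135 + 75 = 210 minutes.

210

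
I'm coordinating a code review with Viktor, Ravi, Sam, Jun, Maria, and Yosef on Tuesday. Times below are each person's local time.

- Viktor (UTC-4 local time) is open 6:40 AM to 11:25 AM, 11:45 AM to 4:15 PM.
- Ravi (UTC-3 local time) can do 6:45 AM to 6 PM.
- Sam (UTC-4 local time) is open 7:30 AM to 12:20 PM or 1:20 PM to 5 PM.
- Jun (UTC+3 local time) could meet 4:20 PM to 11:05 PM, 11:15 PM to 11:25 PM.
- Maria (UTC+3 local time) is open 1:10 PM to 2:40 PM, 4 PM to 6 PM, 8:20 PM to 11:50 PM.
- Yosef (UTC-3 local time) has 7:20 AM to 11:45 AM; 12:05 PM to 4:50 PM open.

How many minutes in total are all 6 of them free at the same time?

Viktor in UTC: 10:40-15:25, 15:45-20:15 (add 4h to convert from UTC-4).
Ravi in UTC: 09:45-21:00 (add 3h to convert from UTC-3).
Sam in UTC: 11:30-16:20, 17:20-21:00 (add 4h to convert from UTC-4).
Jun in UTC: 13:20-20:05, 20:15-20:25 (subtract 3h to convert from UTC+3).
Maria in UTC: 10:10-11:40, 13:00-15:00, 17:20-20:50 (subtract 3h to convert from UTC+3).
Yosef in UTC: 10:20-14:45, 15:05-19:50 (add 3h to convert from UTC-3).
Viktor ∩ Ravi: 10:40-15:25, 15:45-20:15.
Viktor ∩ Ravi ∩ Sam: 11:30-15:25, 15:45-16:20, 17:20-20:15.
Viktor ∩ Ravi ∩ Sam ∩ Jun: 13:20-15:25, 15:45-16:20, 17:20-20:05.
Viktor ∩ Ravi ∩ Sam ∩ Jun ∩ Maria: 13:20-15:00, 17:20-20:05.
Viktor ∩ Ravi ∩ Sam ∩ Jun ∩ Maria ∩ Yosef: 13:20-14:45, 17:20-19:50.
Summing the common windows: 85 + 150 = 235 minutes.

235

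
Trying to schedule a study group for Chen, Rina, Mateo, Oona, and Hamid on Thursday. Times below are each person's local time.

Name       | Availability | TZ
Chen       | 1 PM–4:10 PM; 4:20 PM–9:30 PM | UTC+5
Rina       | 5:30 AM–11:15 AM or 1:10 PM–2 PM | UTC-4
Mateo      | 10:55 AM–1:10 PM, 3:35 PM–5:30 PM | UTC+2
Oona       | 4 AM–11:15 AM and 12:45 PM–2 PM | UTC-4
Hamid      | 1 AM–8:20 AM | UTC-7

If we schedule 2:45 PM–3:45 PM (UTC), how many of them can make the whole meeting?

Chen in UTC: 08:00-11:10, 11:20-16:30 (subtract 5h to convert from UTC+5).
Rina in UTC: 09:30-15:15, 17:10-18:00 (add 4h to convert from UTC-4).
Mateo in UTC: 08:55-11:10, 13:35-15:30 (subtract 2h to convert from UTC+2).
Oona in UTC: 08:00-15:15, 16:45-18:00 (add 4h to convert from UTC-4).
Hamid in UTC: 08:00-15:20 (add 7h to convert from UTC-7).
Chen can make the full 14:45-15:45 slot — that's 1.

1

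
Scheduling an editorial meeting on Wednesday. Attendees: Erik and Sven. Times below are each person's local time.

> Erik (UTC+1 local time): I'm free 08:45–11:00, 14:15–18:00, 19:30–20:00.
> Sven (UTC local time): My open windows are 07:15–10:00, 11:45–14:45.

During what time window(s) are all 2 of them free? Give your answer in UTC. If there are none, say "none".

Erik in UTC: 07:45-10:00, 13:15-17:00, 18:30-19:00 (subtract 1h to convert from UTC+1).
Sven in UTC: 07:15-10:00, 11:45-14:45.
Erik ∩ Sven: 07:45-10:00, 13:15-14:45.
So the common availability across everyone is 07:45-10:00, 13:15-14:45.

07:45-10:00, 13:15-14:45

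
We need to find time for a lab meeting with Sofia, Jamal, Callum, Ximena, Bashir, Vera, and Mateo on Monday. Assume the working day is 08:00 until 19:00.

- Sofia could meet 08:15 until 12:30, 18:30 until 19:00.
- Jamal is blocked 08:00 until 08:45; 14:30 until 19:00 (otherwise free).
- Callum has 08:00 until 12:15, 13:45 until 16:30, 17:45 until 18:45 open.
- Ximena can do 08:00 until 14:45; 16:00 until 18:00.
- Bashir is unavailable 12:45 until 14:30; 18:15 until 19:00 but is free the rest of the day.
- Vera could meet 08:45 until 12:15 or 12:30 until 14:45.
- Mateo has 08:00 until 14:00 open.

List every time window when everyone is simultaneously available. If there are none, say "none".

Sofia free: 08:15-12:30, 18:30-19:00.
Jamal free: 08:45-14:30 (invert busy blocks within the working day).
Callum free: 08:00-12:15, 13:45-16:30, 17:45-18:45.
Ximena free: 08:00-14:45, 16:00-18:00.
Bashir free: 08:00-12:45, 14:30-18:15 (invert busy blocks within the working day).
Vera free: 08:45-12:15, 12:30-14:45.
Mateo free: 08:00-14:00.
Sofia ∩ Jamal: 08:45-12:30.
Sofia ∩ Jamal ∩ Callum: 08:45-12:15.
Sofia ∩ Jamal ∩ Callum ∩ Ximena: 08:45-12:15.
Sofia ∩ Jamal ∩ Callum ∩ Ximena ∩ Bashir: 08:45-12:15.
Sofia ∩ Jamal ∩ Callum ∩ Ximena ∩ Bashir ∩ Vera: 08:45-12:15.
Sofia ∩ Jamal ∩ Callum ∩ Ximena ∩ Bashir ∩ Vera ∩ Mateo: 08:45-12:15.
So the common availability across everyone is 08:45-12:15.

08:45-12:15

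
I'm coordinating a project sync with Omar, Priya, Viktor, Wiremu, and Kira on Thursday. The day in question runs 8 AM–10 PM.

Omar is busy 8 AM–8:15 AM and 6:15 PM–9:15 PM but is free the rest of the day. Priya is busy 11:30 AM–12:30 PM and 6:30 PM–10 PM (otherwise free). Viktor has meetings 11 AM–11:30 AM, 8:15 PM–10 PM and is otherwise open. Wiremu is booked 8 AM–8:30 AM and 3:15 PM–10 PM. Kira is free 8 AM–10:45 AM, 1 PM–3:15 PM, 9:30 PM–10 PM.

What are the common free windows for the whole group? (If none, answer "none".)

Omar free: 08:15-18:15, 21:15-22:00 (invert busy blocks within the working day).
Priya free: 08:00-11:30, 12:30-18:30 (invert busy blocks within the working day).
Viktor free: 08:00-11:00, 11:30-20:15 (invert busy blocks within the working day).
Wiremu free: 08:30-15:15 (invert busy blocks within the working day).
Kira free: 08:00-10:45, 13:00-15:15, 21:30-22:00.
Omar ∩ Priya: 08:15-11:30, 12:30-18:15.
Omar ∩ Priya ∩ Viktor: 08:15-11:00, 12:30-18:15.
Omar ∩ Priya ∩ Viktor ∩ Wiremu: 08:30-11:00, 12:30-15:15.
Omar ∩ Priya ∩ Viktor ∩ Wiremu ∩ Kira: 08:30-10:45, 13:00-15:15.
So the common availability across everyone is 08:30-10:45, 13:00-15:15.

08:30-10:45, 13:00-15:15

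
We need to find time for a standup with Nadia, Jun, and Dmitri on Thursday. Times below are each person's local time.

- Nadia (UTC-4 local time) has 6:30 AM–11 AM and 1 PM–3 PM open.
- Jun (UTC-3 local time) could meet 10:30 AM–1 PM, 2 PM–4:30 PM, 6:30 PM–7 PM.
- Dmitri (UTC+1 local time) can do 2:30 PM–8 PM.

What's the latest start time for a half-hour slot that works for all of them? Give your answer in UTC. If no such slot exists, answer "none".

18:30

Nadia in UTC: 10:30-15:00, 17:00-19:00 (add 4h to convert from UTC-4).
Jun in UTC: 13:30-16:00, 17:00-19:30, 21:30-22:00 (add 3h to convert from UTC-3).
Dmitri in UTC: 13:30-19:00 (subtract 1h to convert from UTC+1).
Nadia ∩ Jun: 13:30-15:00, 17:00-19:00.
Nadia ∩ Jun ∩ Dmitri: 13:30-15:00, 17:00-19:00.
So the common availability across everyone is 13:30-15:00, 17:00-19:00.
The last common window of at least 30 minutes is 17:00-19:00; a 30-minute meeting can start as late as 18:30 and still end by 19:00.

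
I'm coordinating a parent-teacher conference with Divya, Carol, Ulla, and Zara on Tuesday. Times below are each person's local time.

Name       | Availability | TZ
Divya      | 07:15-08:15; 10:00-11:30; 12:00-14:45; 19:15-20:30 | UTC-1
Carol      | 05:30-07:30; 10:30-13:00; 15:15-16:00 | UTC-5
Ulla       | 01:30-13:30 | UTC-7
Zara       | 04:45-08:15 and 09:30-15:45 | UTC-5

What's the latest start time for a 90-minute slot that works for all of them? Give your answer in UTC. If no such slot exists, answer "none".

Divya in UTC: 08:15-09:15, 11:00-12:30, 13:00-15:45, 20:15-21:30 (add 1h to convert from UTC-1).
Carol in UTC: 10:30-12:30, 15:30-18:00, 20:15-21:00 (add 5h to convert from UTC-5).
Ulla in UTC: 08:30-20:30 (add 7h to convert from UTC-7).
Zara in UTC: 09:45-13:15, 14:30-20:45 (add 5h to convert from UTC-5).
Divya ∩ Carol: 11:00-12:30, 15:30-15:45, 20:15-21:00.
Divya ∩ Carol ∩ Ulla: 11:00-12:30, 15:30-15:45, 20:15-20:30.
Divya ∩ Carol ∩ Ulla ∩ Zara: 11:00-12:30, 15:30-15:45, 20:15-20:30.
So the common availability across everyone is 11:00-12:30, 15:30-15:45, 20:15-20:30.
The last common window of at least 90 minutes is 11:00-12:30; a 90-minute meeting can start as late as 11:00 and still end by 12:30.

11:00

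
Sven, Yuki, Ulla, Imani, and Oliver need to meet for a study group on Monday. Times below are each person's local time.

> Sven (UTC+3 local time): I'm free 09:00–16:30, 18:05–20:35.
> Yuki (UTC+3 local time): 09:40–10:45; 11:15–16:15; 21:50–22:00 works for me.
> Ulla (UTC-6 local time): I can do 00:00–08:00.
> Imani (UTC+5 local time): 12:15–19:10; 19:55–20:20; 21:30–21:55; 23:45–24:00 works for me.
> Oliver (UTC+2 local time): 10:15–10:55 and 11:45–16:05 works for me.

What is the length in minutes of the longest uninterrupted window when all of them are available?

Sven in UTC: 06:00-13:30, 15:05-17:35 (subtract 3h to convert from UTC+3).
Yuki in UTC: 06:40-07:45, 08:15-13:15, 18:50-19:00 (subtract 3h to convert from UTC+3).
Ulla in UTC: 06:00-14:00 (add 6h to convert from UTC-6).
Imani in UTC: 07:15-14:10, 14:55-15:20, 16:30-16:55, 18:45-19:00 (subtract 5h to convert from UTC+5).
Oliver in UTC: 08:15-08:55, 09:45-14:05 (subtract 2h to convert from UTC+2).
Sven ∩ Yuki: 06:40-07:45, 08:15-13:15.
Sven ∩ Yuki ∩ Ulla: 06:40-07:45, 08:15-13:15.
Sven ∩ Yuki ∩ Ulla ∩ Imani: 07:15-07:45, 08:15-13:15.
Sven ∩ Yuki ∩ Ulla ∩ Imani ∩ Oliver: 08:15-08:55, 09:45-13:15.
The longest is 09:45-13:15 at 210 minutes.

210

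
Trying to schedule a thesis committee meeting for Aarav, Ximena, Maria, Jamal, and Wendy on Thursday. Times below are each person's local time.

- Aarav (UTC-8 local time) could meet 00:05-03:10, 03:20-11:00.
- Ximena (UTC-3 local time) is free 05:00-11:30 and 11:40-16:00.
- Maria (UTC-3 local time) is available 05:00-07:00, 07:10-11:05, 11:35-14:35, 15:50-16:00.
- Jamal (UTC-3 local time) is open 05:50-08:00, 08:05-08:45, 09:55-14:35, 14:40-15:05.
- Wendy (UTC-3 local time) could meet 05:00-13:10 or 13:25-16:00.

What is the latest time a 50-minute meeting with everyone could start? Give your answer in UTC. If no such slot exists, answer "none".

Aarav in UTC: 08:05-11:10, 11:20-19:00 (add 8h to convert from UTC-8).
Ximena in UTC: 08:00-14:30, 14:40-19:00 (add 3h to convert from UTC-3).
Maria in UTC: 08:00-10:00, 10:10-14:05, 14:35-17:35, 18:50-19:00 (add 3h to convert from UTC-3).
Jamal in UTC: 08:50-11:00, 11:05-11:45, 12:55-17:35, 17:40-18:05 (add 3h to convert from UTC-3).
Wendy in UTC: 08:00-16:10, 16:25-19:00 (add 3h to convert from UTC-3).
Aarav ∩ Ximena: 08:05-11:10, 11:20-14:30, 14:40-19:00.
Aarav ∩ Ximena ∩ Maria: 08:05-10:00, 10:10-11:10, 11:20-14:05, 14:40-17:35, 18:50-19:00.
Aarav ∩ Ximena ∩ Maria ∩ Jamal: 08:50-10:00, 10:10-11:00, 11:05-11:10, 11:20-11:45, 12:55-14:05, 14:40-17:35.
Aarav ∩ Ximena ∩ Maria ∩ Jamal ∩ Wendy: 08:50-10:00, 10:10-11:00, 11:05-11:10, 11:20-11:45, 12:55-14:05, 14:40-16:10, 16:25-17:35.
So the common availability across everyone is 08:50-10:00, 10:10-11:00, 11:05-11:10, 11:20-11:45, 12:55-14:05, 14:40-16:10, 16:25-17:35.
The last common window of at least 50 minutes is 16:25-17:35; a 50-minute meeting can start as late as 16:45 and still end by 17:35.

16:45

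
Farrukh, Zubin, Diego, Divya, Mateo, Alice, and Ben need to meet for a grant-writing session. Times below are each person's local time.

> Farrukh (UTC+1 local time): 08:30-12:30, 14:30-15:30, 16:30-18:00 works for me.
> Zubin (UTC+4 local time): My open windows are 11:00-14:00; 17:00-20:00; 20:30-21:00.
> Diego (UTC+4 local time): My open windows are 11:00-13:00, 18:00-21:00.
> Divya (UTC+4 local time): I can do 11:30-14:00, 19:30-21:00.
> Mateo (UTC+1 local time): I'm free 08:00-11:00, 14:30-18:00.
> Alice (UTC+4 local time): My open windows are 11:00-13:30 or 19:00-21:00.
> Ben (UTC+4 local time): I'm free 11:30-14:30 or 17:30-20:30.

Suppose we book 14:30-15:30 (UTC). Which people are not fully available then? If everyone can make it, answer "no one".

Alice, Divya, Farrukh

Farrukh in UTC: 07:30-11:30, 13:30-14:30, 15:30-17:00 (subtract 1h to convert from UTC+1).
Zubin in UTC: 07:00-10:00, 13:00-16:00, 16:30-17:00 (subtract 4h to convert from UTC+4).
Diego in UTC: 07:00-09:00, 14:00-17:00 (subtract 4h to convert from UTC+4).
Divya in UTC: 07:30-10:00, 15:30-17:00 (subtract 4h to convert from UTC+4).
Mateo in UTC: 07:00-10:00, 13:30-17:00 (subtract 1h to convert from UTC+1).
Alice in UTC: 07:00-09:30, 15:00-17:00 (subtract 4h to convert from UTC+4).
Ben in UTC: 07:30-10:30, 13:30-16:30 (subtract 4h to convert from UTC+4).
Farrukh: not fully free for 14:30-15:30. Zubin: free for 14:30-15:30. Diego: free for 14:30-15:30. Divya: not fully free for 14:30-15:30. Mateo: free for 14:30-15:30. Alice: not fully free for 14:30-15:30. Ben: free for 14:30-15:30.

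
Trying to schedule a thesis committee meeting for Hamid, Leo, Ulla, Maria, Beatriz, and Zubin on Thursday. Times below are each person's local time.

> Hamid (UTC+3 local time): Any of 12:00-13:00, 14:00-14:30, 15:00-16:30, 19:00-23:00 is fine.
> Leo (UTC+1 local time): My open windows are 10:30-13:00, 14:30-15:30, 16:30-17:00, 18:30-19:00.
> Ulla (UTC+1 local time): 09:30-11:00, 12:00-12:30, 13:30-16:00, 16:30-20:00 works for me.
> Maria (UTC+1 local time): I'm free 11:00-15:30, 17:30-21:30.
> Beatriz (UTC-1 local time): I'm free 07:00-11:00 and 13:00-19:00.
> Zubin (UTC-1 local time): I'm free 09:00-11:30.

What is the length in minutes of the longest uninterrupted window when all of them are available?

Hamid in UTC: 09:00-10:00, 11:00-11:30, 12:00-13:30, 16:00-20:00 (subtract 3h to convert from UTC+3).
Leo in UTC: 09:30-12:00, 13:30-14:30, 15:30-16:00, 17:30-18:00 (subtract 1h to convert from UTC+1).
Ulla in UTC: 08:30-10:00, 11:00-11:30, 12:30-15:00, 15:30-19:00 (subtract 1h to convert from UTC+1).
Maria in UTC: 10:00-14:30, 16:30-20:30 (subtract 1h to convert from UTC+1).
Beatriz in UTC: 08:00-12:00, 14:00-20:00 (add 1h to convert from UTC-1).
Zubin in UTC: 10:00-12:30 (add 1h to convert from UTC-1).
Hamid ∩ Leo: 09:30-10:00, 11:00-11:30, 17:30-18:00.
Hamid ∩ Leo ∩ Ulla: 09:30-10:00, 11:00-11:30, 17:30-18:00.
Hamid ∩ Leo ∩ Ulla ∩ Maria: 11:00-11:30, 17:30-18:00.
Hamid ∩ Leo ∩ Ulla ∩ Maria ∩ Beatriz: 11:00-11:30, 17:30-18:00.
Hamid ∩ Leo ∩ Ulla ∩ Maria ∩ Beatriz ∩ Zubin: 11:00-11:30.
So the common availability across everyone is 11:00-11:30.
The longest is 11:00-11:30 at 30 minutes.

30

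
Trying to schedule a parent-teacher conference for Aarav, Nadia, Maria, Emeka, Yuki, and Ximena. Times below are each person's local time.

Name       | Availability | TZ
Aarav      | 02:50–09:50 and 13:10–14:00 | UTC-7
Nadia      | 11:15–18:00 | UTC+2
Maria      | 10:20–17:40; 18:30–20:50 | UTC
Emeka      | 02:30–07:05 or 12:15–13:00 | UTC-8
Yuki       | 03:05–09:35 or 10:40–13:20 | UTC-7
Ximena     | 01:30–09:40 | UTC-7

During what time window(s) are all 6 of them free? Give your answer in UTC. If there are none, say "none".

Aarav in UTC: 09:50-16:50, 20:10-21:00 (add 7h to convert from UTC-7).
Nadia in UTC: 09:15-16:00 (subtract 2h to convert from UTC+2).
Maria in UTC: 10:20-17:40, 18:30-20:50.
Emeka in UTC: 10:30-15:05, 20:15-21:00 (add 8h to convert from UTC-8).
Yuki in UTC: 10:05-16:35, 17:40-20:20 (add 7h to convert from UTC-7).
Ximena in UTC: 08:30-16:40 (add 7h to convert from UTC-7).
Aarav ∩ Nadia: 09:50-16:00.
Aarav ∩ Nadia ∩ Maria: 10:20-16:00.
Aarav ∩ Nadia ∩ Maria ∩ Emeka: 10:30-15:05.
Aarav ∩ Nadia ∩ Maria ∩ Emeka ∩ Yuki: 10:30-15:05.
Aarav ∩ Nadia ∩ Maria ∩ Emeka ∩ Yuki ∩ Ximena: 10:30-15:05.

10:30-15:05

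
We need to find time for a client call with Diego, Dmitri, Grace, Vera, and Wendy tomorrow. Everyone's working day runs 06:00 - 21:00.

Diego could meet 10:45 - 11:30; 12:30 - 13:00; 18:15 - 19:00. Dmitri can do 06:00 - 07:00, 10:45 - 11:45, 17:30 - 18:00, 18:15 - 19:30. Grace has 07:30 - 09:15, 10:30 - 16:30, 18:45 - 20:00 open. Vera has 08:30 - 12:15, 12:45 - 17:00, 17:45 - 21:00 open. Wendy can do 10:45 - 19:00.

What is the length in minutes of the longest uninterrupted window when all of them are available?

45

Diego ∩ Dmitri: 10:45-11:30, 18:15-19:00.
Diego ∩ Dmitri ∩ Grace: 10:45-11:30, 18:45-19:00.
Diego ∩ Dmitri ∩ Grace ∩ Vera: 10:45-11:30, 18:45-19:00.
Diego ∩ Dmitri ∩ Grace ∩ Vera ∩ Wendy: 10:45-11:30, 18:45-19:00.
So the common availability across everyone is 10:45-11:30, 18:45-19:00.
The longest is 10:45-11:30 at 45 minutes.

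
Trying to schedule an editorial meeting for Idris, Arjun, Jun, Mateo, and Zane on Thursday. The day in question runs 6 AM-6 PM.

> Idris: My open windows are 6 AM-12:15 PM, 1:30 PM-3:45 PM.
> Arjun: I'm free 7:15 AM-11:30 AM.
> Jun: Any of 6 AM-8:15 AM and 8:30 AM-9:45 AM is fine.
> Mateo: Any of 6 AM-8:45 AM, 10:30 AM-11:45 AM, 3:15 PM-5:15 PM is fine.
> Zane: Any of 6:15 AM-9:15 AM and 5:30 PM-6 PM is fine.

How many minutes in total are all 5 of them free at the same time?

75

Idris ∩ Arjun: 07:15-11:30.
Idris ∩ Arjun ∩ Jun: 07:15-08:15, 08:30-09:45.
Idris ∩ Arjun ∩ Jun ∩ Mateo: 07:15-08:15, 08:30-08:45.
Idris ∩ Arjun ∩ Jun ∩ Mateo ∩ Zane: 07:15-08:15, 08:30-08:45.
Summing the common windows: 60 + 15 = 75 minutes.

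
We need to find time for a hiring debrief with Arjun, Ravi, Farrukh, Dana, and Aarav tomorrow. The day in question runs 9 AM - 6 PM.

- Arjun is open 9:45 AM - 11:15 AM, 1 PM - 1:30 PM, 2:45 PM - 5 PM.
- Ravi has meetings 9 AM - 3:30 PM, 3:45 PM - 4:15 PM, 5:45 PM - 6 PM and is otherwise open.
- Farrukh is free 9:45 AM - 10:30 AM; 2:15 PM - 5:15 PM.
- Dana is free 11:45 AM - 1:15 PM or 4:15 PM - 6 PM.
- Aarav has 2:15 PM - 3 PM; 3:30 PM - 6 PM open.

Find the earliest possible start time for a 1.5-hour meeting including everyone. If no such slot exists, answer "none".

Arjun free: 09:45-11:15, 13:00-13:30, 14:45-17:00.
Ravi free: 15:30-15:45, 16:15-17:45 (invert busy blocks within the working day).
Farrukh free: 09:45-10:30, 14:15-17:15.
Dana free: 11:45-13:15, 16:15-18:00.
Aarav free: 14:15-15:00, 15:30-18:00.
Arjun ∩ Ravi: 15:30-15:45, 16:15-17:00.
Arjun ∩ Ravi ∩ Farrukh: 15:30-15:45, 16:15-17:00.
Arjun ∩ Ravi ∩ Farrukh ∩ Dana: 16:15-17:00.
Arjun ∩ Ravi ∩ Farrukh ∩ Dana ∩ Aarav: 16:15-17:00.
Those are the intersection windows.
No common window is at least 90 minutes long.

none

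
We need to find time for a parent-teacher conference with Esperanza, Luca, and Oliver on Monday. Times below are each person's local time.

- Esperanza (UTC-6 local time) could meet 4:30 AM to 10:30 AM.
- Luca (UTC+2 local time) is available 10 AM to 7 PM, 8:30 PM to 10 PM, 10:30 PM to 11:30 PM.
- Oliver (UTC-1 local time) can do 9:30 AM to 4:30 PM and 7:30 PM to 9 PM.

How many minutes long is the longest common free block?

360

Esperanza in UTC: 10:30-16:30 (add 6h to convert from UTC-6).
Luca in UTC: 08:00-17:00, 18:30-20:00, 20:30-21:30 (subtract 2h to convert from UTC+2).
Oliver in UTC: 10:30-17:30, 20:30-22:00 (add 1h to convert from UTC-1).
Esperanza ∩ Luca: 10:30-16:30.
Esperanza ∩ Luca ∩ Oliver: 10:30-16:30.
The longest is 10:30-16:30 at 360 minutes.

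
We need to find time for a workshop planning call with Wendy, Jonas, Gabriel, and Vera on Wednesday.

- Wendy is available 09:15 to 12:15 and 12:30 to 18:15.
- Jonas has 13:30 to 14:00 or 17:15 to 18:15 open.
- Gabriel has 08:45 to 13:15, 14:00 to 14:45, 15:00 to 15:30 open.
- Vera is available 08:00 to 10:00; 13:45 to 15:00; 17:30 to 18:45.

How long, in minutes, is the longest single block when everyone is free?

Wendy ∩ Jonas: 13:30-14:00, 17:15-18:15.
Wendy ∩ Jonas ∩ Gabriel: ∅.
Wendy ∩ Jonas ∩ Gabriel ∩ Vera: ∅.
There is no time when everyone is free.
No common window exists, so the longest block is 0 minutes.

0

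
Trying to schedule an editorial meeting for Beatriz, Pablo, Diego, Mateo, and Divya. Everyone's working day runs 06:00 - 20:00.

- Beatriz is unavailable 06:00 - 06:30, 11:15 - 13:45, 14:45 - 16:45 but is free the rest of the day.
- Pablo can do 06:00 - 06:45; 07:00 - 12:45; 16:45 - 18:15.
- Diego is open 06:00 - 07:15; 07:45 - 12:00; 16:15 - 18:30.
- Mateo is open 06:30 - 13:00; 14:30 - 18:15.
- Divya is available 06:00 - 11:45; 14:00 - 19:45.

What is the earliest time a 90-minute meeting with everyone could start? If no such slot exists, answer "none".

Beatriz free: 06:30-11:15, 13:45-14:45, 16:45-20:00 (invert busy blocks within the working day).
Pablo free: 06:00-06:45, 07:00-12:45, 16:45-18:15.
Diego free: 06:00-07:15, 07:45-12:00, 16:15-18:30.
Mateo free: 06:30-13:00, 14:30-18:15.
Divya free: 06:00-11:45, 14:00-19:45.
Beatriz ∩ Pablo: 06:30-06:45, 07:00-11:15, 16:45-18:15.
Beatriz ∩ Pablo ∩ Diego: 06:30-06:45, 07:00-07:15, 07:45-11:15, 16:45-18:15.
Beatriz ∩ Pablo ∩ Diego ∩ Mateo: 06:30-06:45, 07:00-07:15, 07:45-11:15, 16:45-18:15.
Beatriz ∩ Pablo ∩ Diego ∩ Mateo ∩ Divya: 06:30-06:45, 07:00-07:15, 07:45-11:15, 16:45-18:15.
The first common window of at least 90 minutes is 07:45-11:15, so the earliest start is 07:45.

07:45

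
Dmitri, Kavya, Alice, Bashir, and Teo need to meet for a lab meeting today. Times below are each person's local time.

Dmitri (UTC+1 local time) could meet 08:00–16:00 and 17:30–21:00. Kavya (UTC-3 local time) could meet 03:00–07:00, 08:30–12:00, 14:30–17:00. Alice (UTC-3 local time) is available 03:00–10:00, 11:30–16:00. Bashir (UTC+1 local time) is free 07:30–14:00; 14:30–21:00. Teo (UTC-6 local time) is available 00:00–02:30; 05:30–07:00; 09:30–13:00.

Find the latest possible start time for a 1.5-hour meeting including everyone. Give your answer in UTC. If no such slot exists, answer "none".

Dmitri in UTC: 07:00-15:00, 16:30-20:00 (subtract 1h to convert from UTC+1).
Kavya in UTC: 06:00-10:00, 11:30-15:00, 17:30-20:00 (add 3h to convert from UTC-3).
Alice in UTC: 06:00-13:00, 14:30-19:00 (add 3h to convert from UTC-3).
Bashir in UTC: 06:30-13:00, 13:30-20:00 (subtract 1h to convert from UTC+1).
Teo in UTC: 06:00-08:30, 11:30-13:00, 15:30-19:00 (add 6h to convert from UTC-6).
Dmitri ∩ Kavya: 07:00-10:00, 11:30-15:00, 17:30-20:00.
Dmitri ∩ Kavya ∩ Alice: 07:00-10:00, 11:30-13:00, 14:30-15:00, 17:30-19:00.
Dmitri ∩ Kavya ∩ Alice ∩ Bashir: 07:00-10:00, 11:30-13:00, 14:30-15:00, 17:30-19:00.
Dmitri ∩ Kavya ∩ Alice ∩ Bashir ∩ Teo: 07:00-08:30, 11:30-13:00, 17:30-19:00.
So the common availability across everyone is 07:00-08:30, 11:30-13:00, 17:30-19:00.
The last common window of at least 90 minutes is 17:30-19:00; a 90-minute meeting can start as late as 17:30 and still end by 19:00.

17:30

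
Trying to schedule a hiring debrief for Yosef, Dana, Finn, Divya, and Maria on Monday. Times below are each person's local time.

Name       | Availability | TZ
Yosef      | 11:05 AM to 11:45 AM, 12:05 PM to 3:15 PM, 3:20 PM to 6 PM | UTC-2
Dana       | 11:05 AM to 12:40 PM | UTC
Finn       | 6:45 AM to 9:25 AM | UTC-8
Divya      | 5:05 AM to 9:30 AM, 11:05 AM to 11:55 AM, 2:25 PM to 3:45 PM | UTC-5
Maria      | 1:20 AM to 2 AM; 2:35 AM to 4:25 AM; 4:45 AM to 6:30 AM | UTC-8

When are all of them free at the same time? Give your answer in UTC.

none

Yosef in UTC: 13:05-13:45, 14:05-17:15, 17:20-20:00 (add 2h to convert from UTC-2).
Dana in UTC: 11:05-12:40.
Finn in UTC: 14:45-17:25 (add 8h to convert from UTC-8).
Divya in UTC: 10:05-14:30, 16:05-16:55, 19:25-20:45 (add 5h to convert from UTC-5).
Maria in UTC: 09:20-10:00, 10:35-12:25, 12:45-14:30 (add 8h to convert from UTC-8).
Yosef ∩ Dana: ∅.
Yosef ∩ Dana ∩ Finn: ∅.
Yosef ∩ Dana ∩ Finn ∩ Divya: ∅.
Yosef ∩ Dana ∩ Finn ∩ Divya ∩ Maria: ∅.
There is no time when everyone is free.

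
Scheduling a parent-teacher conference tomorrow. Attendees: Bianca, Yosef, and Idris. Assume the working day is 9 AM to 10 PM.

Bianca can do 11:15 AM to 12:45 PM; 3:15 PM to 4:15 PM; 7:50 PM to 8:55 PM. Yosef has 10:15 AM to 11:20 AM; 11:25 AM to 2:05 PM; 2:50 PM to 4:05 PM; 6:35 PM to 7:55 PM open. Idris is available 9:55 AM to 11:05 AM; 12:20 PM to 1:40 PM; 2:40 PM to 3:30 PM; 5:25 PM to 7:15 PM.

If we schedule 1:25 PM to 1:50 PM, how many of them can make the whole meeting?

1

Yosef can make the full 13:25-13:50 slot — that's 1.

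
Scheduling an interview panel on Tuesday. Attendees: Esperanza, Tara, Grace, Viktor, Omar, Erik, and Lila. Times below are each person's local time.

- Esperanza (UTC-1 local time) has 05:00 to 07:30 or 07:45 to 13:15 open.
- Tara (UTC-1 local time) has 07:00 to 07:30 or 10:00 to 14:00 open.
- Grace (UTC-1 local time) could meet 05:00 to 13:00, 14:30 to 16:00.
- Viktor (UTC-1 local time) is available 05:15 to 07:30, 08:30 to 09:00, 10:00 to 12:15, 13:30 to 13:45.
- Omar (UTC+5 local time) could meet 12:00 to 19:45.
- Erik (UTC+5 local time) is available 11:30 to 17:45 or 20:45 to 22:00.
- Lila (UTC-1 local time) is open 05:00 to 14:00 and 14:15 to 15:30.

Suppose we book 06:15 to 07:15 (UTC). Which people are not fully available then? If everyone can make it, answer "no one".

Esperanza in UTC: 06:00-08:30, 08:45-14:15 (add 1h to convert from UTC-1).
Tara in UTC: 08:00-08:30, 11:00-15:00 (add 1h to convert from UTC-1).
Grace in UTC: 06:00-14:00, 15:30-17:00 (add 1h to convert from UTC-1).
Viktor in UTC: 06:15-08:30, 09:30-10:00, 11:00-13:15, 14:30-14:45 (add 1h to convert from UTC-1).
Omar in UTC: 07:00-14:45 (subtract 5h to convert from UTC+5).
Erik in UTC: 06:30-12:45, 15:45-17:00 (subtract 5h to convert from UTC+5).
Lila in UTC: 06:00-15:00, 15:15-16:30 (add 1h to convert from UTC-1).
Esperanza: free for 06:15-07:15. Tara: not fully free for 06:15-07:15. Grace: free for 06:15-07:15. Viktor: free for 06:15-07:15. Omar: not fully free for 06:15-07:15. Erik: not fully free for 06:15-07:15. Lila: free for 06:15-07:15.

Erik, Omar, Tara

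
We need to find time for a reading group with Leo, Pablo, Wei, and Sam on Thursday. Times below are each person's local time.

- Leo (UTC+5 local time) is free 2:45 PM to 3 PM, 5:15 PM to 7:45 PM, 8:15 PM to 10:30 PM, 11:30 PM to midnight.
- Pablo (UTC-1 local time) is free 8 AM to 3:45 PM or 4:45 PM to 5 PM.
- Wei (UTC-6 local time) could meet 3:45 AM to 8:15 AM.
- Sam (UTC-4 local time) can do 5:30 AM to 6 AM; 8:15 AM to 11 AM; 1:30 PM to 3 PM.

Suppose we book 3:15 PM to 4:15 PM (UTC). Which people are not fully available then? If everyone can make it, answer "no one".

Leo in UTC: 09:45-10:00, 12:15-14:45, 15:15-17:30, 18:30-19:00 (subtract 5h to convert from UTC+5).
Pablo in UTC: 09:00-16:45, 17:45-18:00 (add 1h to convert from UTC-1).
Wei in UTC: 09:45-14:15 (add 6h to convert from UTC-6).
Sam in UTC: 09:30-10:00, 12:15-15:00, 17:30-19:00 (add 4h to convert from UTC-4).
Leo: free for 15:15-16:15. Pablo: free for 15:15-16:15. Wei: not fully free for 15:15-16:15. Sam: not fully free for 15:15-16:15.

Sam, Wei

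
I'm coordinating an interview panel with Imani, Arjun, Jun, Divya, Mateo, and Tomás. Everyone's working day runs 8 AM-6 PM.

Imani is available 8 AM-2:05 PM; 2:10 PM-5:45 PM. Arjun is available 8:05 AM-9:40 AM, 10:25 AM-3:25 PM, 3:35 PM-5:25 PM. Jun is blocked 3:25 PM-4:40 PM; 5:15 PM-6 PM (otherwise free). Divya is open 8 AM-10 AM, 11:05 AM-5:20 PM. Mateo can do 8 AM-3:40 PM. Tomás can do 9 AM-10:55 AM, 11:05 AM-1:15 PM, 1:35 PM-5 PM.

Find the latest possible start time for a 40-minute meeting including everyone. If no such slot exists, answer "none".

Imani free: 08:00-14:05, 14:10-17:45.
Arjun free: 08:05-09:40, 10:25-15:25, 15:35-17:25.
Jun free: 08:00-15:25, 16:40-17:15 (invert busy blocks within the working day).
Divya free: 08:00-10:00, 11:05-17:20.
Mateo free: 08:00-15:40.
Tomás free: 09:00-10:55, 11:05-13:15, 13:35-17:00.
Imani ∩ Arjun: 08:05-09:40, 10:25-14:05, 14:10-15:25, 15:35-17:25.
Imani ∩ Arjun ∩ Jun: 08:05-09:40, 10:25-14:05, 14:10-15:25, 16:40-17:15.
Imani ∩ Arjun ∩ Jun ∩ Divya: 08:05-09:40, 11:05-14:05, 14:10-15:25, 16:40-17:15.
Imani ∩ Arjun ∩ Jun ∩ Divya ∩ Mateo: 08:05-09:40, 11:05-14:05, 14:10-15:25.
Imani ∩ Arjun ∩ Jun ∩ Divya ∩ Mateo ∩ Tomás: 09:00-09:40, 11:05-13:15, 13:35-14:05, 14:10-15:25.
So the common availability across everyone is 09:00-09:40, 11:05-13:15, 13:35-14:05, 14:10-15:25.
The last common window of at least 40 minutes is 14:10-15:25; a 40-minute meeting can start as late as 14:45 and still end by 15:25.

14:45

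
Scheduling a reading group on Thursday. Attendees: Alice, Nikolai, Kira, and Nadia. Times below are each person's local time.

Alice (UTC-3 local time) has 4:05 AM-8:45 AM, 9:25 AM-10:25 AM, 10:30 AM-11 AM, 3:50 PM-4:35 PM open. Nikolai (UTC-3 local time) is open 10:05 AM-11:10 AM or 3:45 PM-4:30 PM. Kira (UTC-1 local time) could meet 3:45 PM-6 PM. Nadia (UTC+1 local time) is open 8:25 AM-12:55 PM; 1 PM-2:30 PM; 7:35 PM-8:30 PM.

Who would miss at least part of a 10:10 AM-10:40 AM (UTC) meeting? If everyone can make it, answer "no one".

Alice in UTC: 07:05-11:45, 12:25-13:25, 13:30-14:00, 18:50-19:35 (add 3h to convert from UTC-3).
Nikolai in UTC: 13:05-14:10, 18:45-19:30 (add 3h to convert from UTC-3).
Kira in UTC: 16:45-19:00 (add 1h to convert from UTC-1).
Nadia in UTC: 07:25-11:55, 12:00-13:30, 18:35-19:30 (subtract 1h to convert from UTC+1).
Alice: free for 10:10-10:40. Nikolai: not fully free for 10:10-10:40. Kira: not fully free for 10:10-10:40. Nadia: free for 10:10-10:40.

Kira, Nikolai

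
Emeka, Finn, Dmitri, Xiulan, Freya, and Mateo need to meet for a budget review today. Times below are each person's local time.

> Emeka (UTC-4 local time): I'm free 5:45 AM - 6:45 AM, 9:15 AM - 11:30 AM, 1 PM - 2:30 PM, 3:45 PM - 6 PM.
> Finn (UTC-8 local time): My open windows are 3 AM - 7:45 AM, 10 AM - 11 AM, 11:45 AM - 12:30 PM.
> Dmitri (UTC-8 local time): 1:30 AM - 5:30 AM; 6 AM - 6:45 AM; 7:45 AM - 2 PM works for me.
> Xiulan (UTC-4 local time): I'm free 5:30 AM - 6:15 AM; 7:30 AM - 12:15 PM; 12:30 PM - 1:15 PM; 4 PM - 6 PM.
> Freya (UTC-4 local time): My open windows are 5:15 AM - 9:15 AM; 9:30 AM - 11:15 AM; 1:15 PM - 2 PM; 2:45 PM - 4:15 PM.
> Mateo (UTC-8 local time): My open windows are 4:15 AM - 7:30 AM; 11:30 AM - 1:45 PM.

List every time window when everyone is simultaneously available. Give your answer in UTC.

14:00-14:45, 20:00-20:15

Emeka in UTC: 09:45-10:45, 13:15-15:30, 17:00-18:30, 19:45-22:00 (add 4h to convert from UTC-4).
Finn in UTC: 11:00-15:45, 18:00-19:00, 19:45-20:30 (add 8h to convert from UTC-8).
Dmitri in UTC: 09:30-13:30, 14:00-14:45, 15:45-22:00 (add 8h to convert from UTC-8).
Xiulan in UTC: 09:30-10:15, 11:30-16:15, 16:30-17:15, 20:00-22:00 (add 4h to convert from UTC-4).
Freya in UTC: 09:15-13:15, 13:30-15:15, 17:15-18:00, 18:45-20:15 (add 4h to convert from UTC-4).
Mateo in UTC: 12:15-15:30, 19:30-21:45 (add 8h to convert from UTC-8).
Emeka ∩ Finn: 13:15-15:30, 18:00-18:30, 19:45-20:30.
Emeka ∩ Finn ∩ Dmitri: 13:15-13:30, 14:00-14:45, 18:00-18:30, 19:45-20:30.
Emeka ∩ Finn ∩ Dmitri ∩ Xiulan: 13:15-13:30, 14:00-14:45, 20:00-20:30.
Emeka ∩ Finn ∩ Dmitri ∩ Xiulan ∩ Freya: 14:00-14:45, 20:00-20:15.
Emeka ∩ Finn ∩ Dmitri ∩ Xiulan ∩ Freya ∩ Mateo: 14:00-14:45, 20:00-20:15.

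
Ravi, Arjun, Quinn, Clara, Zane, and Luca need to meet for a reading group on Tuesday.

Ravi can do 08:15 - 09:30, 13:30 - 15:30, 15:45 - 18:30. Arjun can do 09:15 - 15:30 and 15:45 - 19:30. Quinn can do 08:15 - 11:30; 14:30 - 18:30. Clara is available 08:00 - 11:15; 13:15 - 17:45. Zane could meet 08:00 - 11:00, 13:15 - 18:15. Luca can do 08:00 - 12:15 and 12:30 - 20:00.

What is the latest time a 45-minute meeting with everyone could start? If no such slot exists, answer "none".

17:00

Ravi ∩ Arjun: 09:15-09:30, 13:30-15:30, 15:45-18:30.
Ravi ∩ Arjun ∩ Quinn: 09:15-09:30, 14:30-15:30, 15:45-18:30.
Ravi ∩ Arjun ∩ Quinn ∩ Clara: 09:15-09:30, 14:30-15:30, 15:45-17:45.
Ravi ∩ Arjun ∩ Quinn ∩ Clara ∩ Zane: 09:15-09:30, 14:30-15:30, 15:45-17:45.
Ravi ∩ Arjun ∩ Quinn ∩ Clara ∩ Zane ∩ Luca: 09:15-09:30, 14:30-15:30, 15:45-17:45.
The last common window of at least 45 minutes is 15:45-17:45; a 45-minute meeting can start as late as 17:00 and still end by 17:45.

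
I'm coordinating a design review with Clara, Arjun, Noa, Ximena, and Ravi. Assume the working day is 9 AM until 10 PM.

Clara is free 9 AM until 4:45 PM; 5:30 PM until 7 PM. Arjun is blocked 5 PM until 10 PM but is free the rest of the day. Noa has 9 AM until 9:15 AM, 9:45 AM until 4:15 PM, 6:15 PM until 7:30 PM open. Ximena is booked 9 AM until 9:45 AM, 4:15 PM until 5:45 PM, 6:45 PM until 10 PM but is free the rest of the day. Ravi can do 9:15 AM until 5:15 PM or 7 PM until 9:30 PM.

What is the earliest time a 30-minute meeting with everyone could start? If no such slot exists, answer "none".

09:45

Clara free: 09:00-16:45, 17:30-19:00.
Arjun free: 09:00-17:00 (invert busy blocks within the working day).
Noa free: 09:00-09:15, 09:45-16:15, 18:15-19:30.
Ximena free: 09:45-16:15, 17:45-18:45 (invert busy blocks within the working day).
Ravi free: 09:15-17:15, 19:00-21:30.
Clara ∩ Arjun: 09:00-16:45.
Clara ∩ Arjun ∩ Noa: 09:00-09:15, 09:45-16:15.
Clara ∩ Arjun ∩ Noa ∩ Ximena: 09:45-16:15.
Clara ∩ Arjun ∩ Noa ∩ Ximena ∩ Ravi: 09:45-16:15.
The first common window of at least 30 minutes is 09:45-16:15, so the earliest start is 09:45.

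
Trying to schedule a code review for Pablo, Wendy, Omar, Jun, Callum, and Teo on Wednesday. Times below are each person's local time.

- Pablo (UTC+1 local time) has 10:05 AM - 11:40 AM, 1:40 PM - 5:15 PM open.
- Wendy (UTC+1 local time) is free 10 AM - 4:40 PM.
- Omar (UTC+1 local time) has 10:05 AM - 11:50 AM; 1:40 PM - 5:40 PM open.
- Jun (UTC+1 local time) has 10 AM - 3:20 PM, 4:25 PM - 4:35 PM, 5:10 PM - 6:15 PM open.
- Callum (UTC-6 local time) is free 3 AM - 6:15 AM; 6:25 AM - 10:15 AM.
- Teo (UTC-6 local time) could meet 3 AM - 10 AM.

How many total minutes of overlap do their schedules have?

Pablo in UTC: 09:05-10:40, 12:40-16:15 (subtract 1h to convert from UTC+1).
Wendy in UTC: 09:00-15:40 (subtract 1h to convert from UTC+1).
Omar in UTC: 09:05-10:50, 12:40-16:40 (subtract 1h to convert from UTC+1).
Jun in UTC: 09:00-14:20, 15:25-15:35, 16:10-17:15 (subtract 1h to convert from UTC+1).
Callum in UTC: 09:00-12:15, 12:25-16:15 (add 6h to convert from UTC-6).
Teo in UTC: 09:00-16:00 (add 6h to convert from UTC-6).
Pablo ∩ Wendy: 09:05-10:40, 12:40-15:40.
Pablo ∩ Wendy ∩ Omar: 09:05-10:40, 12:40-15:40.
Pablo ∩ Wendy ∩ Omar ∩ Jun: 09:05-10:40, 12:40-14:20, 15:25-15:35.
Pablo ∩ Wendy ∩ Omar ∩ Jun ∩ Callum: 09:05-10:40, 12:40-14:20, 15:25-15:35.
Pablo ∩ Wendy ∩ Omar ∩ Jun ∩ Callum ∩ Teo: 09:05-10:40, 12:40-14:20, 15:25-15:35.
So the common availability across everyone is 09:05-10:40, 12:40-14:20, 15:25-15:35.
Summing the common windows: 95 + 100 + 10 = 205 minutes.

205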